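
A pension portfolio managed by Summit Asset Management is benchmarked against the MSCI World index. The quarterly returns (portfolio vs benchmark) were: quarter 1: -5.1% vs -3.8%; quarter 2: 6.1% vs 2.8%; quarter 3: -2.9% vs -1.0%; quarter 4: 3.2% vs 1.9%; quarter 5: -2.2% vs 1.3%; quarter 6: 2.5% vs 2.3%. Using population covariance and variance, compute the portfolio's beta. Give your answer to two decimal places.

1.49

r̄p = 0.2667%,  r̄m = 0.5833%
Cov = Σ(rp − r̄p)(rm − r̄m) / 6 = 7.8994
Var(rm) = Σ(rm − r̄m)² / 6 = 5.3047
β = Cov / Var = 7.8994 / 5.3047 = 1.4891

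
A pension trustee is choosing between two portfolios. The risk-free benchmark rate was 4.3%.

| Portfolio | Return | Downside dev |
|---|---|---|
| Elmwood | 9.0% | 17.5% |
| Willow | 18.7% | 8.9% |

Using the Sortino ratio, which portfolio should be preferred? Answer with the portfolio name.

Willow

Elmwood: Sortino ratio = (9.0% − 4.3%) / 17.5% = 0.269
Willow: Sortino ratio = (18.7% − 4.3%) / 8.9% = 1.618
Highest: Willow (1.618).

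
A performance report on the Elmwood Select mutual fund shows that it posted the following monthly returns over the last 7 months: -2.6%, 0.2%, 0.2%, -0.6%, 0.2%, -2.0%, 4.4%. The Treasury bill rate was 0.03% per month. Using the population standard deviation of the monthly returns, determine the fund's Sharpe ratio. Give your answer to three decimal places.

r̄ = (-2.6 + 0.2 + 0.2 − 0.6 + 0.2 − 2 + 4.4) / 7 = -0.20 / 7 = -0.0286%
Σ(r − r̄)² = 30.5943; population σ = √(30.5943/7) = 2.0906%
Sharpe = (r̄ − rf) / σ = (-0.0286 − 0.03) / 2.0906 = -0.0586 / 2.0906 = -0.0280

-0.028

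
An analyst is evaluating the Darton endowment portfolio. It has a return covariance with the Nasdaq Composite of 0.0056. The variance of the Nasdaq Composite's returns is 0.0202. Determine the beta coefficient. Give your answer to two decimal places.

0.28

β = Cov(Rp, Rm) / Var(Rm) = 0.0056 / 0.0202 = 0.2772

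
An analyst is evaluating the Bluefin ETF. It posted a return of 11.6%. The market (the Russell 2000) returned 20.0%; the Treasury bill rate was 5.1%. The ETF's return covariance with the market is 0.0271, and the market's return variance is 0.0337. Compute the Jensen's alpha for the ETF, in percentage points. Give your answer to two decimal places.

β = Cov / Var = 0.0271 / 0.0337 = 0.8042
E[R] = Rf + β(Rm − Rf) = 5.1% + 0.8042 × (20.0% − 5.1%) = 17.0826%
α = Rp − E[R] = 11.6% − 17.0826% = -5.4826

-5.48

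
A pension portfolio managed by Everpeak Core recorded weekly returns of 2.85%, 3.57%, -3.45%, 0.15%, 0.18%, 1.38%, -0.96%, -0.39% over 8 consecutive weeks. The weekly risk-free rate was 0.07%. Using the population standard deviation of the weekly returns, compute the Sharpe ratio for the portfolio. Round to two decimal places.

0.17

μ = (2.85 + 3.57 − 3.45 + 0.15 + 0.18 + 1.38 − 0.96 − 0.39) / 8 = 0.4163%
Population std dev = √[34.4168 / 8] = 2.0742%
Sharpe = (μ − rf) / σ = (0.4163 − 0.07) / 2.0742 = 0.3463 / 2.0742 = 0.1670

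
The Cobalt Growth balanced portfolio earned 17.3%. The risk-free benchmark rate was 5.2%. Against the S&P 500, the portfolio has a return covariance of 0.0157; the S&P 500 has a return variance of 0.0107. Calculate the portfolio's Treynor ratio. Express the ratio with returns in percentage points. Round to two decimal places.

8.25

β = Cov / Var = 0.0157 / 0.0107 = 1.4673
Treynor = (Rp − Rf) / β = (17.3% − 5.2%) / 1.4673 = 12.10 / 1.4673 = 8.2464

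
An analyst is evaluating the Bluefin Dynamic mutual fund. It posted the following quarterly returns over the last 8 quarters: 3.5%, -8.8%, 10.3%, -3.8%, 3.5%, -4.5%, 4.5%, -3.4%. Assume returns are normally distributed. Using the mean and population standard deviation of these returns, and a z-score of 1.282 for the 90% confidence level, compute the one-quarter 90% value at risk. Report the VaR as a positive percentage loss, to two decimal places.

r̄ = (3.5 − 8.8 + 10.3 − 3.8 + 3.5 − 4.5 + 4.5 − 3.4) / 8 = 1.30 / 8 = 0.1625%
Σ(r − r̄)² = (3.5 − 0.1625)² + (-8.8 − 0.1625)² + (10.3 − 0.1625)² + … = 274.3188
population σ = √(274.3188 / 8) = √34.2899 = 5.8558%
VaR = −(r̄ − z·σ) = −(0.1625 − 1.282 × 5.8558) = −(-7.3446) = 7.3446%

7.34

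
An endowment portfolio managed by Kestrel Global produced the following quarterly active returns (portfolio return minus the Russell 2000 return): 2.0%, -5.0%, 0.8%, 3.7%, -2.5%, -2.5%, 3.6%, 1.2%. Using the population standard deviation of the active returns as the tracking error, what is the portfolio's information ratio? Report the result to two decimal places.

Mean return r̄ = 1.30 / 8 = 0.1625%
Population std dev = √[70.0188 / 8] = 2.9584%
IR = r̄ / tracking error = 0.1625 / 2.9584 = 0.0549

0.05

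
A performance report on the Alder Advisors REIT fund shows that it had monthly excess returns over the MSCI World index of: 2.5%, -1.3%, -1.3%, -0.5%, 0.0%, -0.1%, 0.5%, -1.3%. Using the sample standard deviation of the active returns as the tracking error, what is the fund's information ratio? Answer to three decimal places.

-0.146

r̄ = (2.5 − 1.3 − 1.3 − 0.5 + 0 − 0.1 + 0.5 − 1.3) / 8 = -0.1875%
Σ(r − r̄)² = (2.5 − (-0.1875))² + (-1.3 − (-0.1875))² + … = 11.5488
σ = √[11.5488 / 7] = 1.2845%
IR = r̄ / tracking error = -0.1875 / 1.2845 = -0.1460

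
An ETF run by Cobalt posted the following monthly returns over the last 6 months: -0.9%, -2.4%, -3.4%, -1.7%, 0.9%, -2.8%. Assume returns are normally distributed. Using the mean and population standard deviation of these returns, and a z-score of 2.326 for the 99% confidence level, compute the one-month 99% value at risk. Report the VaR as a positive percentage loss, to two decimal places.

5.00

μ = (-0.9 − 2.4 − 3.4 − 1.7 + 0.9 − 2.8) / 6 = -1.7167%
Σ(r − μ)² = (-0.9 − (-1.7167))² + (-2.4 − (-1.7167))² + … = 11.9883
σ = √[11.9883 / 6] = 1.4135%
VaR = −(μ − z·σ) = −(-1.7167 − 2.326 × 1.4135) = −(-5.0045) = 5.0045%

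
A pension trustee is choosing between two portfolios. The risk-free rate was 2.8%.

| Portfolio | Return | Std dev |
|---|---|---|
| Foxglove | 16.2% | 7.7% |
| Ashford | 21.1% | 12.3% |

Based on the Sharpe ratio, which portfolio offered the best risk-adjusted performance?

Foxglove

Foxglove: Sharpe ratio = (16.2% − 2.8%) / 7.7% = 1.740
Ashford: Sharpe ratio = (21.1% − 2.8%) / 12.3% = 1.488
Highest: Foxglove (1.740).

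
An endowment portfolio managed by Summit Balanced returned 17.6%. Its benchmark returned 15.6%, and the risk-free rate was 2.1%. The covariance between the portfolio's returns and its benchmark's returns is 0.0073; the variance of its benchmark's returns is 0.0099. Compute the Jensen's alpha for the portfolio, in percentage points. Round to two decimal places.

5.55

β = Cov / Var = 0.0073 / 0.0099 = 0.7374
E[R] = Rf + β(Rm − Rf) = 2.1% + 0.7374 × (15.6% − 2.1%) = 12.0549%
α = Rp − E[R] = 17.6% − 12.0549% = 5.5451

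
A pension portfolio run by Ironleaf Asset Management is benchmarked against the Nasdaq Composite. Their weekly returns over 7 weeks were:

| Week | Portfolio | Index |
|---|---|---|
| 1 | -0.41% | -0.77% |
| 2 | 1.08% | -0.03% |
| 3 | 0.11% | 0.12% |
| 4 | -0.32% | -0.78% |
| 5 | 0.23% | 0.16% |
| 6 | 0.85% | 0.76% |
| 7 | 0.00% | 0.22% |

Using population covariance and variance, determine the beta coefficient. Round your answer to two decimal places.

0.70

r̄p = 0.2200%,  r̄m = -0.0457%
Cov = Σ(rp − r̄p)(rm − r̄m) / 7 = 0.1856
Var(rm) = Σ(rm − r̄m)² / 7 = 0.2648
β = Cov / Var = 0.1856 / 0.2648 = 0.7009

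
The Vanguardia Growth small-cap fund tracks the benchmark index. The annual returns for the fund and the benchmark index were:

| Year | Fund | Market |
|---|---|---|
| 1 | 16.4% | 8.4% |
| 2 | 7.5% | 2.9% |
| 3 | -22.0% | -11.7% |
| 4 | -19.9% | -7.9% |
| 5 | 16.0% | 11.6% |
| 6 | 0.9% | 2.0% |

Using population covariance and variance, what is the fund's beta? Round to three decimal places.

r̄p = -0.1833%,  r̄m = 0.8833%
Cov = Σ(rp − r̄p)(rm − r̄m) / 6 = 127.0819
Var(rm) = Σ(rm − r̄m)² / 6 = 68.6914
β = Cov / Var = 127.0819 / 68.6914 = 1.8500

1.850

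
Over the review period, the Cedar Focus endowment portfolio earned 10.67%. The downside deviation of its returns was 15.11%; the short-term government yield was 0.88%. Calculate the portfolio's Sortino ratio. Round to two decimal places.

Sortino = (Rp − Rf) / σd = (10.67% − 0.88%) / 15.11% = 9.79% / 15.11% = 0.6479

0.65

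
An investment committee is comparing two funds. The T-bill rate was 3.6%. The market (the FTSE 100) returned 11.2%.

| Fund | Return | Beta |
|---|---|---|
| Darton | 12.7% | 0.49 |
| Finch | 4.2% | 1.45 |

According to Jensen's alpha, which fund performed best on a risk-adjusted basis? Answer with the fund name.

Darton: α = 12.7% − [3.6% + 0.49 × (11.2% − 3.6%)] = 5.376
Finch: α = 4.2% − [3.6% + 1.45 × (11.2% − 3.6%)] = -10.420
Highest: Darton (5.376).

Darton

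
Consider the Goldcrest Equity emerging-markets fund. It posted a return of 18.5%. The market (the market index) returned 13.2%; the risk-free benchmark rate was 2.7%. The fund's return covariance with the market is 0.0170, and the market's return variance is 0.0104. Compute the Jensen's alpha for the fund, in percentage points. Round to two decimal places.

-1.36

β = Cov / Var = 0.0170 / 0.0104 = 1.6346
E[R] = Rf + β(Rm − Rf) = 2.7% + 1.6346 × (13.2% − 2.7%) = 19.8633%
α = Rp − E[R] = 18.5% − 19.8633% = -1.3633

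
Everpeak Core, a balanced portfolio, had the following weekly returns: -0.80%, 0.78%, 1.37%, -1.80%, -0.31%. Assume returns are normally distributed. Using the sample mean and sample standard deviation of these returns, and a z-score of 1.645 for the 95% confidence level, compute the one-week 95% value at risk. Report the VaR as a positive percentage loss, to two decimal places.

2.22

Mean return r̄ = -0.760 / 5 = -0.1520%
Σ(r − r̄)² = 6.3459; sample σ = √(6.3459/4) = 1.2596%
VaR = −(r̄ − z·σ) = −(-0.1520 − 1.645 × 1.2596) = −(-2.2240) = 2.2240%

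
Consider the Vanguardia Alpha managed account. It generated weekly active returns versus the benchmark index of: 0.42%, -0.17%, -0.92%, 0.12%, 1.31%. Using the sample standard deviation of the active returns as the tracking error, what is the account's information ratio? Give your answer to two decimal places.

0.19

μ = (0.42 − 0.17 − 0.92 + 0.12 + 1.31) / 5 = 0.760 / 5 = 0.1520%
Σ(r − μ)² = 2.6667; sample σ = √(2.6667/4) = 0.8165%
IR = μ / tracking error = 0.1520 / 0.8165 = 0.1862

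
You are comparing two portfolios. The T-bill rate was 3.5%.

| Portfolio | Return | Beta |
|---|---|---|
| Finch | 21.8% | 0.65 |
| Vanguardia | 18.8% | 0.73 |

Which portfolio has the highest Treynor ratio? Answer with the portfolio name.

Finch: Treynor = (21.8% − 3.5%) / 0.65 = 28.154
Vanguardia: Treynor = (18.8% − 3.5%) / 0.73 = 20.959
Highest: Finch (28.154).

Finch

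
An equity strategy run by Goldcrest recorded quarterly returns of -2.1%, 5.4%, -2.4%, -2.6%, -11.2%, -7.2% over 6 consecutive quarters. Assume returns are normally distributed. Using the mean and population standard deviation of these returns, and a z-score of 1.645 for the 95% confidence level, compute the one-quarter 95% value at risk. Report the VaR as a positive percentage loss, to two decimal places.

11.74

Mean return μ = -20.10 / 6 = -3.3500%
Σ(r − μ)² = 156.0350; population σ = √(156.0350/6) = 5.0996%
VaR = −(μ − z·σ) = −(-3.3500 − 1.645 × 5.0996) = −(-11.7388) = 11.7388%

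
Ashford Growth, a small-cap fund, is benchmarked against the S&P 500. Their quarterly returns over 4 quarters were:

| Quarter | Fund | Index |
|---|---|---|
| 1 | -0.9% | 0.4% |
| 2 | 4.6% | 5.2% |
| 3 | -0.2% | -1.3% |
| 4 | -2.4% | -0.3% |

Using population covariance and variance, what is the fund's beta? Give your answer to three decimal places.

r̄p = 0.2750%,  r̄m = 1.0000%
Cov = Σ(rp − r̄p)(rm − r̄m) / 4 = 5.8600
Var(rm) = Σ(rm − r̄m)² / 4 = 6.2450
β = Cov / Var = 5.8600 / 6.2450 = 0.9384

0.938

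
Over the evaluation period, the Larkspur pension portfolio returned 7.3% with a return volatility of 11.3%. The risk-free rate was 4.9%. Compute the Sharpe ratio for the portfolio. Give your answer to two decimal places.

Sharpe = (Rp − Rf) / σp = (7.3% − 4.9%) / 11.3% = 2.40% / 11.3% = 0.2124

0.21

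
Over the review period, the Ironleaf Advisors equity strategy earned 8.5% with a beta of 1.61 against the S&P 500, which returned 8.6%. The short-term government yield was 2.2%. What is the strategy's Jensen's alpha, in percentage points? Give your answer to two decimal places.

-4.00

CAPM expected return = Rf + β(Rm − Rf) = 2.2% + 1.61 × (8.6% − 2.2%) = 2.2 + 1.61 × 6.40 = 12.5040%
Jensen's α = Rp − E[R] = 8.5% − 12.5040% = -4.0040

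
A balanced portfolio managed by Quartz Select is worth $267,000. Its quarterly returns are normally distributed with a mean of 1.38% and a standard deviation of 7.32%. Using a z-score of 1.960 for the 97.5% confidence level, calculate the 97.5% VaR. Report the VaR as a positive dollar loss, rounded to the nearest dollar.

Return at the 97.5% tail: μ − z·σ = 1.38% − 1.960 × 7.32% = 1.38 − 14.3472 = -12.9672%
VaR = −(-12.9672%) × $267,000 = 12.9672% × $267,000 = $34,622

$34,622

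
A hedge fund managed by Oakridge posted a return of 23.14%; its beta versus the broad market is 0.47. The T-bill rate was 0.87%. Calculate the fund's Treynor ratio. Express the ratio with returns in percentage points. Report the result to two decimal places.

47.38

Treynor = (Rp − Rf) / β = (23.14% − 0.87%) / 0.47 = 22.27 / 0.47 = 47.3830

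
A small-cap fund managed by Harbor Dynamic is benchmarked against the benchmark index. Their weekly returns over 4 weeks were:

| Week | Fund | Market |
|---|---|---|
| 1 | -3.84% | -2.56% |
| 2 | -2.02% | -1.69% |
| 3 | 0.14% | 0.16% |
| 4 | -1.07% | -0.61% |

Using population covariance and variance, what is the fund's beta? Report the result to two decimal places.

1.39

r̄p = -1.6975%,  r̄m = -1.1750%
Cov = Σ(rp − r̄p)(rm − r̄m) / 4 = 1.4853
Var(rm) = Σ(rm − r̄m)² / 4 = 1.0712
β = Cov / Var = 1.4853 / 1.0712 = 1.3866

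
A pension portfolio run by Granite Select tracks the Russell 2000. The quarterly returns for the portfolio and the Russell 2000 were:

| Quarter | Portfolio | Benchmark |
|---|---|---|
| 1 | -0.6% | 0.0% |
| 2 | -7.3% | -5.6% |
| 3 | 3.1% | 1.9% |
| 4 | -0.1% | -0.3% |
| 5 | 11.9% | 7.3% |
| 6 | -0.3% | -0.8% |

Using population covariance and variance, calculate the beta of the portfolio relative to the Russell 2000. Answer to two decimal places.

1.49

r̄p = 1.1167%,  r̄m = 0.4167%
Cov = Σ(rp − r̄p)(rm − r̄m) / 6 = 21.8531
Var(rm) = Σ(rm − r̄m)² / 6 = 14.6581
β = Cov / Var = 21.8531 / 14.6581 = 1.4909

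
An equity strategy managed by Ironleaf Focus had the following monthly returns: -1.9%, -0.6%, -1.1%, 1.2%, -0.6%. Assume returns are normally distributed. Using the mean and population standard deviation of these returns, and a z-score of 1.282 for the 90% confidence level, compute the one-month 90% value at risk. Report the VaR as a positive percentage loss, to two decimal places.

1.90

μ = (-1.9 − 0.6 − 1.1 + 1.2 − 0.6) / 5 = -0.6000%
Σ(r − μ)² = (-1.9 − (-0.6000))² + (-0.6 − (-0.6000))² + (-1.1 − (-0.6000))² + … = 5.1800
population σ = √(5.1800 / 5) = √1.0360 = 1.0178%
VaR = −(μ − z·σ) = −(-0.6000 − 1.282 × 1.0178) = −(-1.9048) = 1.9048%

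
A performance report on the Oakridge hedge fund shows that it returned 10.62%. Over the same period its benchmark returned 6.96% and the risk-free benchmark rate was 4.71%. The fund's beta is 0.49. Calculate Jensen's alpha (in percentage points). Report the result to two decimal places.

4.81

CAPM expected return = Rf + β(Rm − Rf) = 4.71% + 0.49 × (6.96% − 4.71%) = 4.71 + 0.49 × 2.25 = 5.8125%
Jensen's α = Rp − E[R] = 10.62% − 5.8125% = 4.8075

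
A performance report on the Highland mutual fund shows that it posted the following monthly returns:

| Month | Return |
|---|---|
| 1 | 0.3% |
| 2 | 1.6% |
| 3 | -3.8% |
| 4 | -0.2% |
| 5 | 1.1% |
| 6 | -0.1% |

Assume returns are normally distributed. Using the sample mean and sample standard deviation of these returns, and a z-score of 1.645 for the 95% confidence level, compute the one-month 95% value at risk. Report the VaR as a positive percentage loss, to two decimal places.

3.32

r̄ = (0.3 + 1.6 − 3.8 − 0.2 + 1.1 − 0.1) / 6 = -1.10 / 6 = -0.1833%
Σ(r − r̄)² = (0.3 − (-0.1833))² + (1.6 − (-0.1833))² + (-3.8 − (-0.1833))² + … = 18.1483
sample σ = √(18.1483 / 5) = √3.6297 = 1.9052%
VaR = −(r̄ − z·σ) = −(-0.1833 − 1.645 × 1.9052) = −(-3.3174) = 3.3174%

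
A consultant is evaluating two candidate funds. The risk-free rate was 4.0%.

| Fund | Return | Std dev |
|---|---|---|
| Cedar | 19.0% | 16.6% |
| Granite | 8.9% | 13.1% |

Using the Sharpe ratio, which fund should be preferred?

Cedar

Cedar: Sharpe ratio = (19.0% − 4.0%) / 16.6% = 0.904
Granite: Sharpe ratio = (8.9% − 4.0%) / 13.1% = 0.374
Highest: Cedar (0.904).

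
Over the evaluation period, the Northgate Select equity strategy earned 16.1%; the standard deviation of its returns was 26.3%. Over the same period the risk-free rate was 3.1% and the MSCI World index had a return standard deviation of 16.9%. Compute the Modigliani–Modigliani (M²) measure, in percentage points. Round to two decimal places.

Sharpe = (Rp − Rf) / σp = (16.1% − 3.1%) / 26.3% = 0.4943
M² = Rf + Sharpe × σm = 3.1% + 0.4943 × 16.9% = 11.4537%

11.45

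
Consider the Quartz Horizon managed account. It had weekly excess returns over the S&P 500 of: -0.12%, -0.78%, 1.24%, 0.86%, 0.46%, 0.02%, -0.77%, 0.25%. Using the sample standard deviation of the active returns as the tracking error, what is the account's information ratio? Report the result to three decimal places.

0.202

Mean return r̄ = 1.160 / 8 = 0.1450%
Sample std dev = √[3.5992 / 7] = 0.7171%
IR = r̄ / tracking error = 0.1450 / 0.7171 = 0.2022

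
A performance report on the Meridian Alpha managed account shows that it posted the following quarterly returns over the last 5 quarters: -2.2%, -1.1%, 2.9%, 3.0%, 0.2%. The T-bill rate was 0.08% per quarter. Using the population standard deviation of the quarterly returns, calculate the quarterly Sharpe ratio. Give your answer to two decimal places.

r̄ = (-2.2 − 1.1 + 2.9 + 3 + 0.2) / 5 = 2.80 / 5 = 0.5600%
Population std dev = √[21.9320 / 5] = 2.0944%
Sharpe = (r̄ − rf) / σ = (0.5600 − 0.08) / 2.0944 = 0.4800 / 2.0944 = 0.2292

0.23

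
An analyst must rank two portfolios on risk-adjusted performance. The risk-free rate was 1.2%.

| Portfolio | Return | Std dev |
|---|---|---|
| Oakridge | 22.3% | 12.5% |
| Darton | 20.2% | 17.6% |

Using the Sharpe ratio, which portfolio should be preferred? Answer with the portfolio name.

Oakridge: Sharpe ratio = (22.3% − 1.2%) / 12.5% = 1.688
Darton: Sharpe ratio = (20.2% − 1.2%) / 17.6% = 1.080
Highest: Oakridge (1.688).

Oakridge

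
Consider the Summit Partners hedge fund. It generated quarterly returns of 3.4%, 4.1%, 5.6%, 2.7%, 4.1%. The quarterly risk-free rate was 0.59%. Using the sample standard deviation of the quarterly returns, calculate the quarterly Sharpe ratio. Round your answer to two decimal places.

Mean return r̄ = 19.90 / 5 = 3.9800%
Sample std dev = √[4.6280 / 4] = 1.0756%
Sharpe = (r̄ − rf) / σ = (3.9800 − 0.59) / 1.0756 = 3.3900 / 1.0756 = 3.1517

3.15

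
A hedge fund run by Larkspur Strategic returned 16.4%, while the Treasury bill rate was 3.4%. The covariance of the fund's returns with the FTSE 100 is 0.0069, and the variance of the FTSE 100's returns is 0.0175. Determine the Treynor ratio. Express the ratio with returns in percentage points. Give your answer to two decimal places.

β = Cov / Var = 0.0069 / 0.0175 = 0.3943
Treynor = (Rp − Rf) / β = (16.4% − 3.4%) / 0.3943 = 13.00 / 0.3943 = 32.9698

32.97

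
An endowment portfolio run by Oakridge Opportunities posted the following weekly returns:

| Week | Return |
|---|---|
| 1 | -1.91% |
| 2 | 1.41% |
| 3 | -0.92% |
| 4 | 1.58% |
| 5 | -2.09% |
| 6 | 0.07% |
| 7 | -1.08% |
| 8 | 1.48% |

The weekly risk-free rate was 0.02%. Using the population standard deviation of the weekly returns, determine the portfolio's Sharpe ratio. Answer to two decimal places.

-0.14

μ = (-1.91 + 1.41 − 0.92 + 1.58 − 2.09 + 0.07 − 1.08 + 1.48) / 8 = -1.460 / 8 = -0.1825%
Σ(r − μ)² = 16.4424; population σ = √(16.4424/8) = 1.4336%
Sharpe = (μ − rf) / σ = (-0.1825 − 0.02) / 1.4336 = -0.2025 / 1.4336 = -0.1413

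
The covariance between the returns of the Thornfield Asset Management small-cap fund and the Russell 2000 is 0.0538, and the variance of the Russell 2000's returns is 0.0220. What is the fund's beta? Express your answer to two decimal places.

2.45

β = Cov(Rp, Rm) / Var(Rm) = 0.0538 / 0.0220 = 2.4455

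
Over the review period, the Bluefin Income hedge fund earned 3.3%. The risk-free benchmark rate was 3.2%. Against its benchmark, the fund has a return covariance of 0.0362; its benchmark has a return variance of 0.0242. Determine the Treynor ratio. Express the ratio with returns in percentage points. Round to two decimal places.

β = Cov / Var = 0.0362 / 0.0242 = 1.4959
Treynor = (Rp − Rf) / β = (3.3% − 3.2%) / 1.4959 = 0.10 / 1.4959 = 0.0668

0.07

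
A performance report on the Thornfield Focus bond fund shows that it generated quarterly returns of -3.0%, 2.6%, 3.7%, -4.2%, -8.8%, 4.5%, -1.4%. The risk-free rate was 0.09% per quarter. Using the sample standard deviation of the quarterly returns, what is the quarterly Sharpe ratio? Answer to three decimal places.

-0.213

r̄ = (-3 + 2.6 + 3.7 − 4.2 − 8.8 + 4.5 − 1.4) / 7 = -0.9429%
Σ(r − r̄)² = 140.5171; sample σ = √(140.5171/6) = 4.8394%
Sharpe = (r̄ − rf) / σ = (-0.9429 − 0.09) / 4.8394 = -1.0329 / 4.8394 = -0.2134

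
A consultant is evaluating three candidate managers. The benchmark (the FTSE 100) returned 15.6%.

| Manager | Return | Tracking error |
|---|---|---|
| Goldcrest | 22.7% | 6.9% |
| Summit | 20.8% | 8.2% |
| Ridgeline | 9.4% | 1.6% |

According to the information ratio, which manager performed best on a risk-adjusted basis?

Goldcrest

Goldcrest: IR = (22.7% − 15.6%) / 6.9% = 1.029
Summit: IR = (20.8% − 15.6%) / 8.2% = 0.634
Ridgeline: IR = (9.4% − 15.6%) / 1.6% = -3.875
Highest: Goldcrest (1.029).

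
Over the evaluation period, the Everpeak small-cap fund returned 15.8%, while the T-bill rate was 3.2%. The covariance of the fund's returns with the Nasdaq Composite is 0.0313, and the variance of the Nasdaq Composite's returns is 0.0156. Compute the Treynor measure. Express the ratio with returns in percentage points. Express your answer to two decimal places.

β = Cov / Var = 0.0313 / 0.0156 = 2.0064
Treynor = (Rp − Rf) / β = (15.8% − 3.2%) / 2.0064 = 12.60 / 2.0064 = 6.2799

6.28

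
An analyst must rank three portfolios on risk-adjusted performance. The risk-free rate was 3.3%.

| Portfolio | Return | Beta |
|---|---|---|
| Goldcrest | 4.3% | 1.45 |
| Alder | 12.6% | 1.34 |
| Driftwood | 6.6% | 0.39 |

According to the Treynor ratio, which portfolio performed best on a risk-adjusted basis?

Driftwood

Goldcrest: Treynor = (4.3% − 3.3%) / 1.45 = 0.690
Alder: Treynor = (12.6% − 3.3%) / 1.34 = 6.940
Driftwood: Treynor = (6.6% − 3.3%) / 0.39 = 8.462
Highest: Driftwood (8.462).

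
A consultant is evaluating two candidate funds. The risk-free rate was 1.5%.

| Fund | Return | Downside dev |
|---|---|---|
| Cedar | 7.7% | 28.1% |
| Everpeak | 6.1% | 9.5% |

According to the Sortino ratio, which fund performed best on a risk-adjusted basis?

Everpeak

Cedar: Sortino ratio = (7.7% − 1.5%) / 28.1% = 0.221
Everpeak: Sortino ratio = (6.1% − 1.5%) / 9.5% = 0.484
Highest: Everpeak (0.484).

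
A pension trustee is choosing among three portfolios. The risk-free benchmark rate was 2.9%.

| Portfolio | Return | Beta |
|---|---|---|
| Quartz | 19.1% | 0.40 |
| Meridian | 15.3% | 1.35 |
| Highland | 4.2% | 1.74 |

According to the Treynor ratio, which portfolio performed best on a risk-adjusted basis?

Quartz

Quartz: Treynor = (19.1% − 2.9%) / 0.40 = 40.500
Meridian: Treynor = (15.3% − 2.9%) / 1.35 = 9.185
Highland: Treynor = (4.2% − 2.9%) / 1.74 = 0.747
Highest: Quartz (40.500).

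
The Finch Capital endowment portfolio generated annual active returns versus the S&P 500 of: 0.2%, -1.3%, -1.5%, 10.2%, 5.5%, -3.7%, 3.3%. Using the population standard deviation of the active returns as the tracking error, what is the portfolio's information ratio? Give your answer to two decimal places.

Mean return r̄ = 12.70 / 7 = 1.8143%
Σ(r − r̄)² = (0.2 − 1.8143)² + (-1.3 − 1.8143)² + (-1.5 − 1.8143)² + … = 139.8086
σ = √[139.8086 / 7] = 4.4691%
IR = r̄ / tracking error = 1.8143 / 4.4691 = 0.4060

0.41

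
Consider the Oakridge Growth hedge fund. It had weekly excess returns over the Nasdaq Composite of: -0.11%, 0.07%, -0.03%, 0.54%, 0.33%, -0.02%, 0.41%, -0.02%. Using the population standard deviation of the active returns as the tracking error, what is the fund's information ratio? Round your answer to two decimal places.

r̄ = (-0.11 + 0.07 − 0.03 + 0.54 + 0.33 − 0.02 + 0.41 − 0.02) / 8 = 0.1463%
Σ(r − r̄)² = (-0.11 − 0.1463)² + (0.07 − 0.1463)² + (-0.03 − 0.1463)² + … = 0.4162
σ = √[0.4162 / 8] = 0.2281%
IR = r̄ / tracking error = 0.1463 / 0.2281 = 0.6414

0.64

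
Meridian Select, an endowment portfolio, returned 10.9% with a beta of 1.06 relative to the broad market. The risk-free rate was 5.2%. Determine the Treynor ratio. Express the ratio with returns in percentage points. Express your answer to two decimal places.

5.38

Treynor = (Rp − Rf) / β = (10.9% − 5.2%) / 1.06 = 5.70 / 1.06 = 5.3774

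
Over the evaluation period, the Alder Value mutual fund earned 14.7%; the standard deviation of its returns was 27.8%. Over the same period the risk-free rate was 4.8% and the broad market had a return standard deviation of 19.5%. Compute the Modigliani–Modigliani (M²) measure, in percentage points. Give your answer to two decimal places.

11.74

Sharpe = (Rp − Rf) / σp = (14.7% − 4.8%) / 27.8% = 0.3561
M² = Rf + Sharpe × σm = 4.8% + 0.3561 × 19.5% = 11.7440%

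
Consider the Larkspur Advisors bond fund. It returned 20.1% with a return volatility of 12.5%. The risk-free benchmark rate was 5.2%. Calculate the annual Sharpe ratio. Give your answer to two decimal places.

1.19

Sharpe = (Rp − Rf) / σp = (20.1% − 5.2%) / 12.5% = 14.90% / 12.5% = 1.1920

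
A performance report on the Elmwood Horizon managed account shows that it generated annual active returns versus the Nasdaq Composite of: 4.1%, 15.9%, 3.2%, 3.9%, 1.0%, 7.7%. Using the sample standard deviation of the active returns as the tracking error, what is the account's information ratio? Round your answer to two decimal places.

Mean return μ = 35.80 / 6 = 5.9667%
Σ(r − μ)² = (4.1 − 5.9667)² + (15.9 − 5.9667)² + (3.2 − 5.9667)² + … = 141.7533
sample σ = √(141.7533 / 5) = √28.3507 = 5.3245%
IR = μ / tracking error = 5.9667 / 5.3245 = 1.1206

1.12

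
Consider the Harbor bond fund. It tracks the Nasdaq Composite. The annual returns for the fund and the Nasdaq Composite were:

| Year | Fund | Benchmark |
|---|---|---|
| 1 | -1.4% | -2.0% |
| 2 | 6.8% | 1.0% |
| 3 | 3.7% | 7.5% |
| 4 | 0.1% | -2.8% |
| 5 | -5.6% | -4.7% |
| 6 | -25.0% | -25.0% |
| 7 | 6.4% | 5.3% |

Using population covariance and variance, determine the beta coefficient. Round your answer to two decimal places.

r̄p = -2.1429%,  r̄m = -2.9571%
Cov = Σ(rp − r̄p)(rm − r̄m) / 7 = 96.8504
Var(rm) = Σ(rm − r̄m)² / 7 = 97.5796
β = Cov / Var = 96.8504 / 97.5796 = 0.9925

0.99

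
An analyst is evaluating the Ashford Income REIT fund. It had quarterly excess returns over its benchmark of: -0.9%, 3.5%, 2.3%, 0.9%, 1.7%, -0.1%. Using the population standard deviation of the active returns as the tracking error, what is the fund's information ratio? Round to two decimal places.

r̄ = (-0.9 + 3.5 + 2.3 + 0.9 + 1.7 − 0.1) / 6 = 1.2333%
Σ(r − r̄)² = 12.9333; population σ = √(12.9333/6) = 1.4682%
IR = r̄ / tracking error = 1.2333 / 1.4682 = 0.8400

0.84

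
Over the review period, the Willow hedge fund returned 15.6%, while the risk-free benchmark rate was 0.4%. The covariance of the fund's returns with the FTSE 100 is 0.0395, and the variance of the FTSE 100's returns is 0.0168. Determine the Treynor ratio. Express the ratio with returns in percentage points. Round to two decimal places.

β = Cov / Var = 0.0395 / 0.0168 = 2.3512
Treynor = (Rp − Rf) / β = (15.6% − 0.4%) / 2.3512 = 15.20 / 2.3512 = 6.4648

6.46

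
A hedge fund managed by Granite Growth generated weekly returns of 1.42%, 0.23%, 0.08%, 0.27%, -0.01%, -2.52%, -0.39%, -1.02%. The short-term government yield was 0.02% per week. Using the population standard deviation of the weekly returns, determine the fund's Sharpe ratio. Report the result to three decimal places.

-0.245

r̄ = (1.42 + 0.23 + 0.08 + 0.27 − 0.01 − 2.52 − 0.39 − 1.02) / 8 = -1.940 / 8 = -0.2425%
Σ(r − r̄)² = (1.42 − (-0.2425))² + (0.23 − (-0.2425))² + (0.08 − (-0.2425))² + … = 9.2212
population σ = √(9.2212 / 8) = √1.1527 = 1.0736%
Sharpe = (r̄ − rf) / σ = (-0.2425 − 0.02) / 1.0736 = -0.2625 / 1.0736 = -0.2445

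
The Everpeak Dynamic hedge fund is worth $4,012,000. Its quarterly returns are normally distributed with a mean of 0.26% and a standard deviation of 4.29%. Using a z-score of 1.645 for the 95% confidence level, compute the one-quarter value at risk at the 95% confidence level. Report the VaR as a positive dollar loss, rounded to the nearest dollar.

Return at the 95% tail: μ − z·σ = 0.26% − 1.645 × 4.29% = 0.26 − 7.05705 = -6.79705%
VaR = −(-6.79705%) × $4,012,000 = 6.79705% × $4,012,000 = $272,698

$272,698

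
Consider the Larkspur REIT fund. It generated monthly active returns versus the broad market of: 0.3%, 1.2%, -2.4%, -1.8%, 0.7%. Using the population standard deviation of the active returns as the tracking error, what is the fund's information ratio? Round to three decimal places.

Mean return r̄ = -2.00 / 5 = -0.4000%
Σ(r − r̄)² = (0.3 − (-0.4000))² + (1.2 − (-0.4000))² + (-2.4 − (-0.4000))² + … = 10.2200
population σ = √(10.2200 / 5) = √2.0440 = 1.4297%
IR = r̄ / tracking error = -0.4000 / 1.4297 = -0.2798

-0.280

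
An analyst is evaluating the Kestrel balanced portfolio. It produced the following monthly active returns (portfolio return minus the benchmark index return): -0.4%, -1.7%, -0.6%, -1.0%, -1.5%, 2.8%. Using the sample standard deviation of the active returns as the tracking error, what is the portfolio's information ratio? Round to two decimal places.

Mean return r̄ = -2.40 / 6 = -0.4000%
Σ(r − r̄)² = (-0.4 − (-0.4000))² + (-1.7 − (-0.4000))² + … = 13.5400
σ = √[13.5400 / 5] = 1.6456%
IR = r̄ / tracking error = -0.4000 / 1.6456 = -0.2431

-0.24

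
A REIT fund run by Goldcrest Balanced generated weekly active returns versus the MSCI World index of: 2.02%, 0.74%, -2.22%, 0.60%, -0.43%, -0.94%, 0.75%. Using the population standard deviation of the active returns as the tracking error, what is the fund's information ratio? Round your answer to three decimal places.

r̄ = (2.02 + 0.74 − 2.22 + 0.6 − 0.43 − 0.94 + 0.75) / 7 = 0.0743%
Population σ = √[Σ(r − r̄)² / 7] = √[11.5088 / 7] = √1.6441 = 1.2822%
IR = r̄ / tracking error = 0.0743 / 1.2822 = 0.0579

0.058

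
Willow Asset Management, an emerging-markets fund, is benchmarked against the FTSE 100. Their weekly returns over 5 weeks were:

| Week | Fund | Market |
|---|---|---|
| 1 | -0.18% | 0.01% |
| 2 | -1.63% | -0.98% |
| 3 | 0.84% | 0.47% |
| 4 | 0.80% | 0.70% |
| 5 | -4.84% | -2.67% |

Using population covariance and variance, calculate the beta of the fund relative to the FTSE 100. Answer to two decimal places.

r̄p = -1.0020%,  r̄m = -0.4940%
Cov = Σ(rp − r̄p)(rm − r̄m) / 5 = 2.5997
Var(rm) = Σ(rm − r̄m)² / 5 = 1.5160
β = Cov / Var = 2.5997 / 1.5160 = 1.7148

1.71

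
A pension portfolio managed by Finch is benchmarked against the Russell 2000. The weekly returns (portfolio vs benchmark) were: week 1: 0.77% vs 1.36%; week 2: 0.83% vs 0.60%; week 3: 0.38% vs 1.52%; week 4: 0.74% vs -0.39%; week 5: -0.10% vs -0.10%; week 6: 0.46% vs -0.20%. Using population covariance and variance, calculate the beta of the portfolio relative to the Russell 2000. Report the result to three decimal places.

r̄p = 0.5133%,  r̄m = 0.4650%
Cov = Σ(rp − r̄p)(rm − r̄m) / 6 = 0.0533
Var(rm) = Σ(rm − r̄m)² / 6 = 0.5708
β = Cov / Var = 0.0533 / 0.5708 = 0.0934

0.093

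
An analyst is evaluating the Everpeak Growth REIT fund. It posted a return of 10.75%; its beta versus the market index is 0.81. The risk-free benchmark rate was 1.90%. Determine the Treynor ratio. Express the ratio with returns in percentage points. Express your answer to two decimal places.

Treynor = (Rp − Rf) / β = (10.75% − 1.90%) / 0.81 = 8.85 / 0.81 = 10.9259

10.93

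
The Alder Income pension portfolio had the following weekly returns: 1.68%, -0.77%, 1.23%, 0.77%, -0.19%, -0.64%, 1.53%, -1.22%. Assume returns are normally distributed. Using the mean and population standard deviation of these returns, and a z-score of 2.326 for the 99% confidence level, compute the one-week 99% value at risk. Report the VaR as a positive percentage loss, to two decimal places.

2.18

r̄ = (1.68 − 0.77 + 1.23 + 0.77 − 0.19 − 0.64 + 1.53 − 1.22) / 8 = 0.2988%
Population σ = √[Σ(r − r̄)² / 8] = √[9.0821 / 8] = √1.1353 = 1.0655%
VaR = −(r̄ − z·σ) = −(0.2988 − 2.326 × 1.0655) = −(-2.1796) = 2.1796%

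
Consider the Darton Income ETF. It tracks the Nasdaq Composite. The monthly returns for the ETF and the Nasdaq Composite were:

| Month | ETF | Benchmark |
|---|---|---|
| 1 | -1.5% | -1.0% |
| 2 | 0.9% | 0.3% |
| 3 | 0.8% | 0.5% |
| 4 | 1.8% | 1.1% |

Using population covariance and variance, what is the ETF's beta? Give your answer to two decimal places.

r̄p = 0.5000%,  r̄m = 0.2250%
Cov = Σ(rp − r̄p)(rm − r̄m) / 4 = 0.9250
Var(rm) = Σ(rm − r̄m)² / 4 = 0.5869
β = Cov / Var = 0.9250 / 0.5869 = 1.5761

1.58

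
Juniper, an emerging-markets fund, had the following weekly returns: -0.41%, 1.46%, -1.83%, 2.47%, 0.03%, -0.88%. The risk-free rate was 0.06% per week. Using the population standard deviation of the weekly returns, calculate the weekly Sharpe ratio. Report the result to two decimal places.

r̄ = (-0.41 + 1.46 − 1.83 + 2.47 + 0.03 − 0.88) / 6 = 0.1400%
Σ(r − r̄)² = (-0.41 − 0.1400)² + (1.46 − 0.1400)² + (-1.83 − 0.1400)² + … = 12.4072
σ = √[12.4072 / 6] = 1.4380%
Sharpe = (r̄ − rf) / σ = (0.1400 − 0.06) / 1.4380 = 0.0800 / 1.4380 = 0.0556

0.06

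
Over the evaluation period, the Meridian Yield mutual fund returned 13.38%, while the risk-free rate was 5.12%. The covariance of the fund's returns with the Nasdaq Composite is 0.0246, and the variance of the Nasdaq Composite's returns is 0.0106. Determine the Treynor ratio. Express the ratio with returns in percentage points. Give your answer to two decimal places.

3.56

β = Cov / Var = 0.0246 / 0.0106 = 2.3208
Treynor = (Rp − Rf) / β = (13.38% − 5.12%) / 2.3208 = 8.26 / 2.3208 = 3.5591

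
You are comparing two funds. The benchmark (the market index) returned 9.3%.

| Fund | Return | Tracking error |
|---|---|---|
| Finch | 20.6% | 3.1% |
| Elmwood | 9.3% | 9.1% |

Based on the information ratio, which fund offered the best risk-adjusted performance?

Finch

Finch: IR = (20.6% − 9.3%) / 3.1% = 3.645
Elmwood: IR = (9.3% − 9.3%) / 9.1% = 0.000
Highest: Finch (3.645).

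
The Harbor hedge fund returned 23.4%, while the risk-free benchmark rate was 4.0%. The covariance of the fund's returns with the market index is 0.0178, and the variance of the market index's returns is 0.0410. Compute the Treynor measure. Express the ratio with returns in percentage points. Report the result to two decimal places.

β = Cov / Var = 0.0178 / 0.0410 = 0.4341
Treynor = (Rp − Rf) / β = (23.4% − 4.0%) / 0.4341 = 19.40 / 0.4341 = 44.6902

44.69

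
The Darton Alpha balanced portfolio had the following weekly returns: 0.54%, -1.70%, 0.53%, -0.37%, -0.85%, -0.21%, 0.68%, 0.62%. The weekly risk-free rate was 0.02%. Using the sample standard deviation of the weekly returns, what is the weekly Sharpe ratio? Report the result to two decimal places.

-0.13

μ = (0.54 − 1.7 + 0.53 − 0.37 − 0.85 − 0.21 + 0.68 + 0.62) / 8 = -0.0950%
Σ(r − μ)² = 5.1406; sample σ = √(5.1406/7) = 0.8570%
Sharpe = (μ − rf) / σ = (-0.0950 − 0.02) / 0.8570 = -0.1150 / 0.8570 = -0.1342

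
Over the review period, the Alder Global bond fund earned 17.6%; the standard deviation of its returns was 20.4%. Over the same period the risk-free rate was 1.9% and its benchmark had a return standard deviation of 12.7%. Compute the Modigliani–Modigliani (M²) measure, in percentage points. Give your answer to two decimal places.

11.67

Sharpe = (Rp − Rf) / σp = (17.6% − 1.9%) / 20.4% = 0.7696
M² = Rf + Sharpe × σm = 1.9% + 0.7696 × 12.7% = 11.6739%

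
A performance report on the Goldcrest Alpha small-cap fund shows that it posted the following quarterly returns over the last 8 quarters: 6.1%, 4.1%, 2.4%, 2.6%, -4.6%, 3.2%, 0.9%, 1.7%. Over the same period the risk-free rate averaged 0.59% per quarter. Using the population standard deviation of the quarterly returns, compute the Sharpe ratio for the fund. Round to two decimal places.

0.50

Mean return μ = 16.40 / 8 = 2.0500%
Σ(r − μ)² = (6.1 − 2.0500)² + (4.1 − 2.0500)² + … = 68.0200
population σ = √(68.0200 / 8) = √8.5025 = 2.9159%
Sharpe = (μ − rf) / σ = (2.0500 − 0.59) / 2.9159 = 1.4600 / 2.9159 = 0.5007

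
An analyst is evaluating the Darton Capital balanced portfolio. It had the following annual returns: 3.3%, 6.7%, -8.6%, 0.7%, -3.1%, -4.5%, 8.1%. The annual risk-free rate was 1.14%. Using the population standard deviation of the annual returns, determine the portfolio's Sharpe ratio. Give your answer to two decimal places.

-0.14

Mean return μ = 2.60 / 7 = 0.3714%
Σ(r − μ)² = (3.3 − 0.3714)² + (6.7 − 0.3714)² + … = 224.7343
population σ = √(224.7343 / 7) = √32.1049 = 5.6661%
Sharpe = (μ − rf) / σ = (0.3714 − 1.14) / 5.6661 = -0.7686 / 5.6661 = -0.1356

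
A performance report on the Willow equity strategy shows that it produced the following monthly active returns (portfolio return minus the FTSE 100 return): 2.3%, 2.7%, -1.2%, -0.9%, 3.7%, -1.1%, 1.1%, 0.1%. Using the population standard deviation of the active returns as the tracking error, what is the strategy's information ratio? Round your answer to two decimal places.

r̄ = (2.3 + 2.7 − 1.2 − 0.9 + 3.7 − 1.1 + 1.1 + 0.1) / 8 = 6.70 / 8 = 0.8375%
Σ(r − r̄)² = 25.3388; population σ = √(25.3388/8) = 1.7797%
IR = r̄ / tracking error = 0.8375 / 1.7797 = 0.4706

0.47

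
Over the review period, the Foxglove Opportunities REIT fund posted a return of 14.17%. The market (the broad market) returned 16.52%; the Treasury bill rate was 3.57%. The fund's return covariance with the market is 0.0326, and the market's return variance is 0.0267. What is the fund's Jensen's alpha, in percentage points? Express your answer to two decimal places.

β = Cov / Var = 0.0326 / 0.0267 = 1.2210
E[R] = Rf + β(Rm − Rf) = 3.57% + 1.2210 × (16.52% − 3.57%) = 19.3820%
α = Rp − E[R] = 14.17% − 19.3820% = -5.2120

-5.21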